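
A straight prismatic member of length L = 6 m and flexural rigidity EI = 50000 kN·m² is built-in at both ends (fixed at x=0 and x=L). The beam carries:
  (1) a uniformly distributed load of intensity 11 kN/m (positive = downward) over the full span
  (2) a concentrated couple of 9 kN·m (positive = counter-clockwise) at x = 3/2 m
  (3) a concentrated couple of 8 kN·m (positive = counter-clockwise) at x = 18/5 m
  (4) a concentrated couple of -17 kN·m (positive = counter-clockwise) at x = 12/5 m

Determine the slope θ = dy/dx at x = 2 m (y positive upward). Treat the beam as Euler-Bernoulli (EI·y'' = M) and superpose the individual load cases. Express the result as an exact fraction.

θ(2) = -5333/15000000 rad

Load 1 — uniform load w=11 kN/m over full span:
  θ_1 = -wx(L-x)(L-2x)/(12EI) = -11·2·(6-2)·(6-2·2)/(12·50000) = -11/37500 rad
Load 2 — applied couple M₀=9 kN·m at a=3/2 m (b=L-a=9/2):
  θ_2 = (R_Ax²/2 - M_Ax - M₀(x-a))/EI  [x>a] with R_A=27/16, M_A=-27/16 = ((27/16)·2²/2 - (-27/16)·2 - 9·(2-(3/2)))/50000 = 9/200000 rad
Load 3 — applied couple M₀=8 kN·m at a=18/5 m (b=L-a=12/5):
  θ_3 = (R_Ax²/2 - M_Ax)/EI  [x≤a] with R_A=48/25, M_A=64/25 = ((48/25)·2²/2 - (64/25)·2)/50000 = -2/78125 rad
Load 4 — applied couple M₀=-17 kN·m at a=12/5 m (b=L-a=18/5):
  θ_4 = (R_Ax²/2 - M_Ax)/EI  [x≤a] with R_A=-102/25, M_A=-51/25 = ((-102/25)·2²/2 - (-51/25)·2)/50000 = -51/625000 rad
Superposition: θ = Σ θ_i = -5333/15000000 rad ≈ -0.000356 rad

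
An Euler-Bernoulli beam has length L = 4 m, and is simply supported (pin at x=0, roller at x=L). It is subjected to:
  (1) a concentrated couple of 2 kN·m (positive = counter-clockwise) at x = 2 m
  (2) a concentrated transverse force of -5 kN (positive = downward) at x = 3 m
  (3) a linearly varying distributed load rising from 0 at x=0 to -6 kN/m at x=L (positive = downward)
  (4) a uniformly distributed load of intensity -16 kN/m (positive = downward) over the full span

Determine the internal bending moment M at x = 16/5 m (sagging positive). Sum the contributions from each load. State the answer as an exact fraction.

Load 1 — applied couple M₀=2 kN·m at a=2 m (b=L-a=2):
  M_1 = M₀x/L - M₀  [x>a] = 2·(16/5)/4 - 2 = -2/5 kN·m
Load 2 — point force P=-5 kN at a=3 m (b=L-a=1):
  M_2 = Pa(L-x)/L  [x>a] = (-5)·3·(4-(16/5))/4 = -3 kN·m
Load 3 — triangular load w₀=-6 kN/m (0→w₀ over full span):
  M_3 = w₀Lx/6 - w₀x³/(6L) = (-6)·4·(16/5)/6 - (-6)·(16/5)³/(6·4) = -576/125 kN·m
Load 4 — uniform load w=-16 kN/m over full span:
  M_4 = wx(L-x)/2 = (-16)·(16/5)·(4-(16/5))/2 = -512/25 kN·m
Superposition: M = Σ M_i = -3561/125 kN·m ≈ -28.488000 kN·m

M(16/5) = -3561/125 kN·m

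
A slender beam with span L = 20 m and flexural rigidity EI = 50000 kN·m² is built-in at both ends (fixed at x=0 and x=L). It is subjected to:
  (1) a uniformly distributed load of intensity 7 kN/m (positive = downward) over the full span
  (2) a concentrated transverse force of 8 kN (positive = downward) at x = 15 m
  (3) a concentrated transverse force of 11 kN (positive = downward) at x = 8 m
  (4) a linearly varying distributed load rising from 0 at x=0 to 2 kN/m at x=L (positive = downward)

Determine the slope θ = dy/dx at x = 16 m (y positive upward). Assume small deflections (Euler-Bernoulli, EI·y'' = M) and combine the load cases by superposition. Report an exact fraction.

Load 1 — uniform load w=7 kN/m over full span:
  θ_1 = -wx(L-x)(L-2x)/(12EI) = -7·16·(20-16)·(20-2·16)/(12·50000) = 28/3125 rad
Load 2 — point force P=8 kN at a=15 m (b=L-a=5):
  θ_2 = Pa²(L-x)(2bL-(3b+a)(L-x))/(2L³EI)  [x>a] = 8·15²·(20-16)·(2·5·20-(3·5+15)·(20-16))/(2·20³·50000) = 9/12500 rad
Load 3 — point force P=11 kN at a=8 m (b=L-a=12):
  θ_3 = Pa²(L-x)(2bL-(3b+a)(L-x))/(2L³EI)  [x>a] = 11·8²·(20-16)·(2·12·20-(3·12+8)·(20-16))/(2·20³·50000) = 418/390625 rad
Load 4 — triangular load w₀=2 kN/m (0→w₀ over full span):
  θ_4 = -w₀(2x(L-x)(L-2x)(x+2L)+x²(L-x)²)/(120LEI) = -2·(2·16·(20-16)·(20-2·16)·(16+2·20)+16²·(20-16)²)/(120·20·50000) = 64/46875 rad
Superposition: θ = Σ θ_i = 56791/4687500 rad ≈ 0.012115 rad

θ(16) = 56791/4687500 rad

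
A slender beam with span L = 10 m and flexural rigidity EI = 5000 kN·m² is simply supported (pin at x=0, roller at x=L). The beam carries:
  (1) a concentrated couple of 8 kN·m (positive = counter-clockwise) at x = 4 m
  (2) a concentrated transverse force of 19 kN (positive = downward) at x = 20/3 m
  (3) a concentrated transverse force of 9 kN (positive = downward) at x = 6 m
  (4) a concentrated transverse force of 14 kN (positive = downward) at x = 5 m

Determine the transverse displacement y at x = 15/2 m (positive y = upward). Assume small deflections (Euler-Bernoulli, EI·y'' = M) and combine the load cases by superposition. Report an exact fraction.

Load 1 — applied couple M₀=8 kN·m at a=4 m (b=L-a=6):
  y_1 = (M₀x³/(6L)-M₀(x-a)²/2+C₁x)/EI  [x>a] with C₁=M₀(3b²-L²)/(6L)=16/15 = (8·(15/2)³/(6·10)-8·((15/2)-4)²/2+(16/15)·(15/2))/5000 = 61/20000 m
Load 2 — point force P=19 kN at a=20/3 m (b=L-a=10/3):
  y_2 = -Pa(L-x)(2Lx-a²-x²)/(6LEI)  [x>a] = -19·(20/3)·(10-(15/2))·(2·10·(15/2)-(20/3)²-(15/2)²)/(6·10·5000) = -1349/25920 m
Load 3 — point force P=9 kN at a=6 m (b=L-a=4):
  y_3 = -Pa(L-x)(2Lx-a²-x²)/(6LEI)  [x>a] = -9·6·(10-(15/2))·(2·10·(15/2)-6²-(15/2)²)/(6·10·5000) = -2079/80000 m
Load 4 — point force P=14 kN at a=5 m (b=L-a=5):
  y_4 = -Pa(L-x)(2Lx-a²-x²)/(6LEI)  [x>a] = -14·5·(10-(15/2))·(2·10·(15/2)-5²-(15/2)²)/(6·10·5000) = -77/1920 m
Superposition: y = Σ y_i = -4661/40500 m ≈ -0.115086 m

y(15/2) = -4661/40500 m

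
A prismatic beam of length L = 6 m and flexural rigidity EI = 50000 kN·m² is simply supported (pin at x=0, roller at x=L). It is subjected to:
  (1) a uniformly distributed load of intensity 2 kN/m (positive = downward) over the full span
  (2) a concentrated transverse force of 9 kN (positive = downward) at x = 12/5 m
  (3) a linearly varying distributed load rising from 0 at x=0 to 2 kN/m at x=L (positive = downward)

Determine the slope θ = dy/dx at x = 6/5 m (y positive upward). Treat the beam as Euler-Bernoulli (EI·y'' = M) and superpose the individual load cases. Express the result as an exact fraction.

Load 1 — uniform load w=2 kN/m over full span:
  θ_1 = -w(L³-6Lx²+4x³)/(24EI) = -2·(6³-6·6·(6/5)²+4·(6/5)³)/(24·50000) = -891/3125000 rad
Load 2 — point force P=9 kN at a=12/5 m (b=L-a=18/5):
  θ_2 = -Pb(L²-b²-3x²)/(6LEI)  [x≤a] = -9·(18/5)·(6²-(18/5)²-3·(6/5)²)/(6·6·50000) = -1053/3125000 rad
Load 3 — triangular load w₀=2 kN/m (0→w₀ over full span):
  θ_3 = -w₀(7L⁴-30L²x²+15x⁴)/(360LEI) = -2·(7·6⁴-30·6²·(6/5)²+15·(6/5)⁴)/(360·6·50000) = -273/1953125 rad
Superposition: θ = Σ θ_i = -1488/1953125 rad ≈ -0.000762 rad

θ(6/5) = -1488/1953125 rad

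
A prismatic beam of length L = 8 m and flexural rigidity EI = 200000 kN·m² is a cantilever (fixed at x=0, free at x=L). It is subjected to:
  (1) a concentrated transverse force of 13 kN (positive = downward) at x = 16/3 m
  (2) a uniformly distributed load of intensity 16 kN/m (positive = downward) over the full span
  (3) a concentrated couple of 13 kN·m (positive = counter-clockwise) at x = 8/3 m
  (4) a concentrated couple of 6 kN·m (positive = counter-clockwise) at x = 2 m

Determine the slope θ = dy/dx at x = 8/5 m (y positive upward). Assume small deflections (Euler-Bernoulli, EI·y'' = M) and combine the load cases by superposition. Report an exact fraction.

Load 1 — point force P=13 kN at a=16/3 m (b=L-a=8/3):
  θ_1 = -Px(2a-x)/(2EI)  [x≤a] = -13·(8/5)·(2·(16/3)-(8/5))/(2·200000) = -221/468750 rad
Load 2 — uniform load w=16 kN/m over full span:
  θ_2 = -wx(x²-3Lx+3L²)/(6EI) = -16·(8/5)·((8/5)²-3·8·(8/5)+3·8²)/(6·200000) = -3904/1171875 rad
Load 3 — applied couple M₀=13 kN·m at a=8/3 m (b=L-a=16/3):
  θ_3 = M₀x/EI  [x≤a] = 13·(8/5)/200000 = 13/125000 rad
Load 4 — applied couple M₀=6 kN·m at a=2 m (b=L-a=6):
  θ_4 = M₀x/EI  [x≤a] = 6·(8/5)/200000 = 3/62500 rad
Superposition: θ = Σ θ_i = -11409/3125000 rad ≈ -0.003651 rad

θ(8/5) = -11409/3125000 rad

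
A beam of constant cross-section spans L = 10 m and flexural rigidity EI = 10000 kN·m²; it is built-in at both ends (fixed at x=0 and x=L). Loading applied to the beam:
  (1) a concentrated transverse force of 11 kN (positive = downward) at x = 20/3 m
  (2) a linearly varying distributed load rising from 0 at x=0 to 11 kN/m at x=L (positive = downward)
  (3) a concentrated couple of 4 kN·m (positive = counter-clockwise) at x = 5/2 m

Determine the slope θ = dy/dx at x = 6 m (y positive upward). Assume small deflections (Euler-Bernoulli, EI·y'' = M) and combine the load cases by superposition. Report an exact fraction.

θ(6) = 839/450000 rad

Load 1 — point force P=11 kN at a=20/3 m (b=L-a=10/3):
  θ_1 = -Pb²x(2aL-(3a+b)x)/(2L³EI)  [x≤a] = -11·(10/3)²·6·(2·(20/3)·10-(3·(20/3)+(10/3))·6)/(2·10³·10000) = 11/45000 rad
Load 2 — triangular load w₀=11 kN/m (0→w₀ over full span):
  θ_2 = -w₀(2x(L-x)(L-2x)(x+2L)+x²(L-x)²)/(120LEI) = -11·(2·6·(10-6)·(10-2·6)·(6+2·10)+6²·(10-6)²)/(120·10·10000) = 11/6250 rad
Load 3 — applied couple M₀=4 kN·m at a=5/2 m (b=L-a=15/2):
  θ_3 = (R_Ax²/2 - M_Ax - M₀(x-a))/EI  [x>a] with R_A=9/20, M_A=-3/4 = ((9/20)·6²/2 - (-3/4)·6 - 4·(6-(5/2)))/10000 = -7/50000 rad
Superposition: θ = Σ θ_i = 839/450000 rad ≈ 0.001864 rad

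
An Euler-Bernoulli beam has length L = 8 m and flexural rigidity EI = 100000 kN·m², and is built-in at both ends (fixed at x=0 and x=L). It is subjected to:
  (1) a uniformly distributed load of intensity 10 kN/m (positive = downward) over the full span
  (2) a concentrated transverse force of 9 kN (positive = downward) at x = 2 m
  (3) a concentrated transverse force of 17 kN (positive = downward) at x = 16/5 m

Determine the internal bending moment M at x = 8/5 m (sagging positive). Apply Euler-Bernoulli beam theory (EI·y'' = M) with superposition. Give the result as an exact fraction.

M(8/5) = -31001/15000 kN·m

Load 1 — uniform load w=10 kN/m over full span:
  M_1 = wLx/2 - wL²/12 - wx²/2 = 10·8·(8/5)/2 - 10·8²/12 - 10·(8/5)²/2 = -32/15 kN·m
Load 2 — point force P=9 kN at a=2 m (b=L-a=6):
  M_2 = Pb²(3a+b)x/L³ - Pab²/L²  [x≤a] = 9·6²·(3·2+6)·(8/5)/8³ - 9·2·6²/8² = 81/40 kN·m
Load 3 — point force P=17 kN at a=16/5 m (b=L-a=24/5):
  M_3 = Pb²(3a+b)x/L³ - Pab²/L²  [x≤a] = 17·(24/5)²·(3·(16/5)+(24/5))·(8/5)/8³ - 17·(16/5)·(24/5)²/8² = -1224/625 kN·m
Superposition: M = Σ M_i = -31001/15000 kN·m ≈ -2.066733 kN·m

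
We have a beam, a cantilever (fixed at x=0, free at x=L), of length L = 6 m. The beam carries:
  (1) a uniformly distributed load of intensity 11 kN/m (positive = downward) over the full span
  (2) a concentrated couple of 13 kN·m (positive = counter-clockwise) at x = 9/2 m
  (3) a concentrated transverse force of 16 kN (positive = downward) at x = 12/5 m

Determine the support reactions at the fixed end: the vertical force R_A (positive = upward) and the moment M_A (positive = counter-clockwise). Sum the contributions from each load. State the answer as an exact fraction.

Load 1 — uniform load w=11 kN/m over full span:
  R_A = wL = 11·6 = 66 kN
  M_A = wL²/2 = 11·6²/2 = 198 kN·m
Load 2 — applied couple M₀=13 kN·m at a=9/2 m (b=L-a=3/2):
  R_A = 0 kN
  M_A = -M₀ = -13 kN·m
Load 3 — point force P=16 kN at a=12/5 m (b=L-a=18/5):
  R_A = P = 16 kN
  M_A = Pa = 16·(12/5) = 192/5 kN·m
Superposition: R_A = 82 kN, M_A = 1117/5 kN·m

R_A = 82 kN, M_A = 1117/5 kN·m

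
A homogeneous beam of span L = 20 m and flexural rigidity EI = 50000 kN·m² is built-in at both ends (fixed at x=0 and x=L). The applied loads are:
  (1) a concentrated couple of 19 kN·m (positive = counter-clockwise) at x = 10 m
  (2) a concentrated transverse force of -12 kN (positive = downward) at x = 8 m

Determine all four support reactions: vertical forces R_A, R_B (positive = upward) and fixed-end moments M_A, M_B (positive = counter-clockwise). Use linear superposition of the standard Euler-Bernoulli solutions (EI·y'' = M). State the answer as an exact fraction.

Load 1 — applied couple M₀=19 kN·m at a=10 m (b=L-a=10):
  R_A = 6M₀ab/L³ = 6·19·10·10/20³ = 57/40 kN
  M_A = M₀b(2a-b)/L² = 19·10·(2·10-10)/20² = 19/4 kN·m
  R_B = -6M₀ab/L³ = -6·19·10·10/20³ = -57/40 kN
  M_B = M₀a(2b-a)/L² = 19·10·(2·10-10)/20² = 19/4 kN·m
Load 2 — point force P=-12 kN at a=8 m (b=L-a=12):
  R_A = Pb²(3a+b)/L³ = (-12)·12²·(3·8+12)/20³ = -972/125 kN
  M_A = Pab²/L² = (-12)·8·12²/20² = -864/25 kN·m
  R_B = Pa²(a+3b)/L³ = (-12)·8²·(8+3·12)/20³ = -528/125 kN
  M_B = -Pa²b/L² = -(-12)·8²·12/20² = 576/25 kN·m
Superposition: R_A = -6351/1000 kN, M_A = -2981/100 kN·m, R_B = -5649/1000 kN, M_B = 2779/100 kN·m

R_A = -6351/1000 kN, M_A = -2981/100 kN·m, R_B = -5649/1000 kN, M_B = 2779/100 kN·m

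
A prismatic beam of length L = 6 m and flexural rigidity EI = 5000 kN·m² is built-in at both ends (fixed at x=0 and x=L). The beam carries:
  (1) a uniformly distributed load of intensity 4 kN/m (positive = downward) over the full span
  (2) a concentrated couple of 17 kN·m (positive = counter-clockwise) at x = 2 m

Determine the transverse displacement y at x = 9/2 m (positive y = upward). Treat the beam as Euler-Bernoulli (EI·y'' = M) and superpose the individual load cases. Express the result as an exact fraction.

y(9/2) = -107/160000 m

Load 1 — uniform load w=4 kN/m over full span:
  y_1 = -wx²(L-x)²/(24EI) = -4·(9/2)²·(6-(9/2))²/(24·5000) = -243/160000 m
Load 2 — applied couple M₀=17 kN·m at a=2 m (b=L-a=4):
  y_2 = (R_Ax³/6 - M_Ax²/2 - M₀(x-a)²/2)/EI  [x>a] with R_A=34/9, M_A=0 = ((34/9)·(9/2)³/6 - 0·(9/2)²/2 - 17·((9/2)-2)²/2)/5000 = 17/20000 m
Superposition: y = Σ y_i = -107/160000 m ≈ -0.000669 m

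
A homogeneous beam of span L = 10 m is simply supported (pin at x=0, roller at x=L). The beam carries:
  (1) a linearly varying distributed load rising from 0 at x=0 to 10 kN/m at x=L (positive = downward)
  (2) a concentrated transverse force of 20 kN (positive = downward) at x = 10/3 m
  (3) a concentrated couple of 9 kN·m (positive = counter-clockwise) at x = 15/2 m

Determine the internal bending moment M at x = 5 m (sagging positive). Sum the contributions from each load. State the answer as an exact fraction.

Load 1 — triangular load w₀=10 kN/m (0→w₀ over full span):
  M_1 = w₀Lx/6 - w₀x³/(6L) = 10·10·5/6 - 10·5³/(6·10) = 125/2 kN·m
Load 2 — point force P=20 kN at a=10/3 m (b=L-a=20/3):
  M_2 = Pa(L-x)/L  [x>a] = 20·(10/3)·(10-5)/10 = 100/3 kN·m
Load 3 — applied couple M₀=9 kN·m at a=15/2 m (b=L-a=5/2):
  M_3 = M₀x/L  [x≤a] = 9·5/10 = 9/2 kN·m
Superposition: M = Σ M_i = 301/3 kN·m ≈ 100.333333 kN·m

M(5) = 301/3 kN·m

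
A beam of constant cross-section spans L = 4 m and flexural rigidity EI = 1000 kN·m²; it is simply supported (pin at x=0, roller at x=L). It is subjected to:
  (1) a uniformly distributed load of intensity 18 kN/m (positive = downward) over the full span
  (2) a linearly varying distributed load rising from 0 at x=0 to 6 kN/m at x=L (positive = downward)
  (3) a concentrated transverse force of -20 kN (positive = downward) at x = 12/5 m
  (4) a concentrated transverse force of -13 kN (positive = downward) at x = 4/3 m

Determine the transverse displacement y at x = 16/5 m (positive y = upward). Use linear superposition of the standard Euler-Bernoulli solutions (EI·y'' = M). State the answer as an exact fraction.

Load 1 — uniform load w=18 kN/m over full span:
  y_1 = -wx(L³-2Lx²+x³)/(24EI) = -18·(16/5)·(4³-2·4·(16/5)²+(16/5)³)/(24·1000) = -2784/78125 m
Load 2 — triangular load w₀=6 kN/m (0→w₀ over full span):
  y_2 = -w₀x(7L⁴-10L²x²+3x⁴)/(360LEI) = -6·(16/5)·(7·4⁴-10·4²·(16/5)²+3·(16/5)⁴)/(360·4·1000) = -12192/1953125 m
Load 3 — point force P=-20 kN at a=12/5 m (b=L-a=8/5):
  y_3 = -Pa(L-x)(2Lx-a²-x²)/(6LEI)  [x>a] = -(-20)·(12/5)·(4-(16/5))·(2·4·(16/5)-(12/5)²-(16/5)²)/(6·4·1000) = 48/3125 m
Load 4 — point force P=-13 kN at a=4/3 m (b=L-a=8/3):
  y_4 = -Pa(L-x)(2Lx-a²-x²)/(6LEI)  [x>a] = -(-13)·(4/3)·(4-(16/5))·(2·4·(16/5)-(4/3)²-(16/5)²)/(6·4·1000) = 9932/1265625 m
Superposition: y = Σ y_i = -2953652/158203125 m ≈ -0.018670 m

y(16/5) = -2953652/158203125 m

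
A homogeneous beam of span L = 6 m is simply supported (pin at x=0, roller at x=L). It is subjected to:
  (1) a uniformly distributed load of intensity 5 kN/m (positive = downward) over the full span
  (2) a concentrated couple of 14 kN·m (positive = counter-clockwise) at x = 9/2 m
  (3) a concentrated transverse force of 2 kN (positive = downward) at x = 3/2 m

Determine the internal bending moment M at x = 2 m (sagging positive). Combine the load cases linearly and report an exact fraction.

M(2) = 80/3 kN·m

Load 1 — uniform load w=5 kN/m over full span:
  M_1 = wx(L-x)/2 = 5·2·(6-2)/2 = 20 kN·m
Load 2 — applied couple M₀=14 kN·m at a=9/2 m (b=L-a=3/2):
  M_2 = M₀x/L  [x≤a] = 14·2/6 = 14/3 kN·m
Load 3 — point force P=2 kN at a=3/2 m (b=L-a=9/2):
  M_3 = Pa(L-x)/L  [x>a] = 2·(3/2)·(6-2)/6 = 2 kN·m
Superposition: M = Σ M_i = 80/3 kN·m ≈ 26.666667 kN·m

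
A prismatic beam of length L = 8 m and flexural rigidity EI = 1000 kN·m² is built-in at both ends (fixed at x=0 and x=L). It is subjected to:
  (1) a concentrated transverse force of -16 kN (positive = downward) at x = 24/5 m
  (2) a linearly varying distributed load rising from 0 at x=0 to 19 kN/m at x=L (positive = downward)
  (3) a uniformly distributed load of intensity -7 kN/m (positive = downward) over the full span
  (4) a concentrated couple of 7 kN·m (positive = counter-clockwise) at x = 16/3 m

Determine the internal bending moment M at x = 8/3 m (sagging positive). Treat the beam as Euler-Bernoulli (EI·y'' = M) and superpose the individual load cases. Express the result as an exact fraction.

M(8/3) = -16573/10125 kN·m

Load 1 — point force P=-16 kN at a=24/5 m (b=L-a=16/5):
  M_1 = Pb²(3a+b)x/L³ - Pab²/L²  [x≤a] = (-16)·(16/5)²·(3·(24/5)+(16/5))·(8/3)/8³ - (-16)·(24/5)·(16/5)²/8² = -1024/375 kN·m
Load 2 — triangular load w₀=19 kN/m (0→w₀ over full span):
  M_2 = 3w₀Lx/20 - w₀L²/30 - w₀x³/(6L) = 3·19·8·(8/3)/20 - 19·8²/30 - 19·(8/3)³/(6·8) = 5168/405 kN·m
Load 3 — uniform load w=-7 kN/m over full span:
  M_3 = wLx/2 - wL²/12 - wx²/2 = (-7)·8·(8/3)/2 - (-7)·8²/12 - (-7)·(8/3)²/2 = -112/9 kN·m
Load 4 — applied couple M₀=7 kN·m at a=16/3 m (b=L-a=8/3):
  M_4 = R_Ax - M_A  [x≤a] with R_A=7/6, M_A=7/3 = (7/6)·(8/3) - (7/3) = 7/9 kN·m
Superposition: M = Σ M_i = -16573/10125 kN·m ≈ -1.636840 kN·m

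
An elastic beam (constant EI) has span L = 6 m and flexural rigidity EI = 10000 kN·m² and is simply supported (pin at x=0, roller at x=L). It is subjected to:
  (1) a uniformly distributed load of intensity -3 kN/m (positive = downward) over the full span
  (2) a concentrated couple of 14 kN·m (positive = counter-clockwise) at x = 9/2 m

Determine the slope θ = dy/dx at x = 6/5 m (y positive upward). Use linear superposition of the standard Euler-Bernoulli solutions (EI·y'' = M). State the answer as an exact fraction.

Load 1 — uniform load w=-3 kN/m over full span:
  θ_1 = -w(L³-6Lx²+4x³)/(24EI) = -(-3)·(6³-6·6·(6/5)²+4·(6/5)³)/(24·10000) = 2673/1250000 rad
Load 2 — applied couple M₀=14 kN·m at a=9/2 m (b=L-a=3/2):
  θ_2 = (M₀x²/(2L)+C₁)/EI  [x≤a] with C₁=M₀(3b²-L²)/(6L)=-91/8 = (14·(6/5)²/(2·6)+(-91/8))/10000 = -1939/2000000 rad
Superposition: θ = Σ θ_i = 11689/10000000 rad ≈ 0.001169 rad

θ(6/5) = 11689/10000000 rad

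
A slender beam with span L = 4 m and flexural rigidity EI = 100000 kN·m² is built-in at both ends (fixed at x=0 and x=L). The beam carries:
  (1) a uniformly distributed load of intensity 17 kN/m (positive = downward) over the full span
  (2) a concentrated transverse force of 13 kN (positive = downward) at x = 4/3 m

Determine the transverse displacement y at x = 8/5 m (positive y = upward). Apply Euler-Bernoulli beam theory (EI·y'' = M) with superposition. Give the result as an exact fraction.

Load 1 — uniform load w=17 kN/m over full span:
  y_1 = -wx²(L-x)²/(24EI) = -17·(8/5)²·(4-(8/5))²/(24·100000) = -204/1953125 m
Load 2 — point force P=13 kN at a=4/3 m (b=L-a=8/3):
  y_2 = -Pa²(L-x)²(3bL-(3b+a)(L-x))/(6L³EI)  [x>a] = -13·(4/3)²·(4-(8/5))²·(3·(8/3)·4-(3·(8/3)+(4/3))·(4-(8/5)))/(6·4³·100000) = -13/390625 m
Superposition: y = Σ y_i = -269/1953125 m ≈ -0.000138 m

y(8/5) = -269/1953125 m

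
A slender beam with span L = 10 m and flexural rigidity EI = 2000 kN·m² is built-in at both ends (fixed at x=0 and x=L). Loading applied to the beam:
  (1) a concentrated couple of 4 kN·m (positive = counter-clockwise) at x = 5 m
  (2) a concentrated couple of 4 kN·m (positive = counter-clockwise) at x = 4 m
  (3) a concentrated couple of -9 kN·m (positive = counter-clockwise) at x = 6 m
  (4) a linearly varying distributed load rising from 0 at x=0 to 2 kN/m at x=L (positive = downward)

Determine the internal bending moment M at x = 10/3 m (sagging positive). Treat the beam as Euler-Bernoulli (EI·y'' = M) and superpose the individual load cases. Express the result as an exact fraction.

M(10/3) = 251/81 kN·m

Load 1 — applied couple M₀=4 kN·m at a=5 m (b=L-a=5):
  M_1 = R_Ax - M_A  [x≤a] with R_A=3/5, M_A=1 = (3/5)·(10/3) - 1 = 1 kN·m
Load 2 — applied couple M₀=4 kN·m at a=4 m (b=L-a=6):
  M_2 = R_Ax - M_A  [x≤a] with R_A=72/125, M_A=12/25 = (72/125)·(10/3) - (12/25) = 36/25 kN·m
Load 3 — applied couple M₀=-9 kN·m at a=6 m (b=L-a=4):
  M_3 = R_Ax - M_A  [x≤a] with R_A=-162/125, M_A=-72/25 = (-162/125)·(10/3) - (-72/25) = -36/25 kN·m
Load 4 — triangular load w₀=2 kN/m (0→w₀ over full span):
  M_4 = 3w₀Lx/20 - w₀L²/30 - w₀x³/(6L) = 3·2·10·(10/3)/20 - 2·10²/30 - 2·(10/3)³/(6·10) = 170/81 kN·m
Superposition: M = Σ M_i = 251/81 kN·m ≈ 3.098765 kN·m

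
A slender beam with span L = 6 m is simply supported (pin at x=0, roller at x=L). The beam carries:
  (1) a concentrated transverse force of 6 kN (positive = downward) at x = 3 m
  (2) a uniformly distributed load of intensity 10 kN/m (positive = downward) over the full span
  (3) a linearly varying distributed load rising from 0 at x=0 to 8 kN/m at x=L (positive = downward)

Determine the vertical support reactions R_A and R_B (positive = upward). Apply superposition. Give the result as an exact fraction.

R_A = 41 kN, R_B = 49 kN

Load 1 — point force P=6 kN at a=3 m (b=L-a=3):
  R_A = Pb/L = 6·3/6 = 3 kN
  R_B = Pa/L = 6·3/6 = 3 kN
Load 2 — uniform load w=10 kN/m over full span:
  R_A = wL/2 = 10·6/2 = 30 kN
  R_B = wL/2 = 10·6/2 = 30 kN
Load 3 — triangular load w₀=8 kN/m (0→w₀ over full span):
  R_A = w₀L/6 = 8·6/6 = 8 kN
  R_B = w₀L/3 = 8·6/3 = 16 kN
Superposition: R_A = 41 kN, R_B = 49 kN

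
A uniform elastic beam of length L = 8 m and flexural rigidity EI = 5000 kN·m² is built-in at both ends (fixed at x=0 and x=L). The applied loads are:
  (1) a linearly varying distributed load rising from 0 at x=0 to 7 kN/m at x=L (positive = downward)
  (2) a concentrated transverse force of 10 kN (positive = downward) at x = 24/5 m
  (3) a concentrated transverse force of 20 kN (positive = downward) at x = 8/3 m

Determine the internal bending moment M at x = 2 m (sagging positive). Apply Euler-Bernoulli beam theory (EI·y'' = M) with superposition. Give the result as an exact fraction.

Load 1 — triangular load w₀=7 kN/m (0→w₀ over full span):
  M_1 = 3w₀Lx/20 - w₀L²/30 - w₀x³/(6L) = 3·7·8·2/20 - 7·8²/30 - 7·2³/(6·8) = 7/10 kN·m
Load 2 — point force P=10 kN at a=24/5 m (b=L-a=16/5):
  M_2 = Pb²(3a+b)x/L³ - Pab²/L²  [x≤a] = 10·(16/5)²·(3·(24/5)+(16/5))·2/8³ - 10·(24/5)·(16/5)²/8² = -16/25 kN·m
Load 3 — point force P=20 kN at a=8/3 m (b=L-a=16/3):
  M_3 = Pb²(3a+b)x/L³ - Pab²/L²  [x≤a] = 20·(16/3)²·(3·(8/3)+(16/3))·2/8³ - 20·(8/3)·(16/3)²/8² = 160/27 kN·m
Superposition: M = Σ M_i = 8081/1350 kN·m ≈ 5.985926 kN·m

M(2) = 8081/1350 kN·m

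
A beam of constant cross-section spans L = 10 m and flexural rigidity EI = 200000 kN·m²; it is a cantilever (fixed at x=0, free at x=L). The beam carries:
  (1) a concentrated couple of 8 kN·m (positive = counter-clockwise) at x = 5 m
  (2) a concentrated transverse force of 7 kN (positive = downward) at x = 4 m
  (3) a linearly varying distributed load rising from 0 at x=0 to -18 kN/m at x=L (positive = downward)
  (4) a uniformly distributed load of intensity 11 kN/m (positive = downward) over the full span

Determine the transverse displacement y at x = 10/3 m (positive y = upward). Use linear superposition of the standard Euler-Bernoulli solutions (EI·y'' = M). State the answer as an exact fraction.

Load 1 — applied couple M₀=8 kN·m at a=5 m (b=L-a=5):
  y_1 = M₀x²/(2EI)  [x≤a] = 8·(10/3)²/(2·200000) = 1/4500 m
Load 2 — point force P=7 kN at a=4 m (b=L-a=6):
  y_2 = -Px²(3a-x)/(6EI)  [x≤a] = -7·(10/3)²·(3·4-(10/3))/(6·200000) = -91/162000 m
Load 3 — triangular load w₀=-18 kN/m (0→w₀ over full span):
  y_3 = (w₀Lx³/12-w₀L²x²/6-w₀x⁵/(120L))/EI = ((-18)·10·(10/3)³/12-(-18)·10²·(10/3)²/6-(-18)·(10/3)⁵/(120·10))/200000 = 451/32400 m
Load 4 — uniform load w=11 kN/m over full span:
  y_4 = -wx²(x²-4Lx+6L²)/(24EI) = -11·(10/3)²·((10/3)²-4·10·(10/3)+6·10²)/(24·200000) = -473/38880 m
Superposition: y = Σ y_i = 11/7776 m ≈ 0.001415 m

y(10/3) = 11/7776 m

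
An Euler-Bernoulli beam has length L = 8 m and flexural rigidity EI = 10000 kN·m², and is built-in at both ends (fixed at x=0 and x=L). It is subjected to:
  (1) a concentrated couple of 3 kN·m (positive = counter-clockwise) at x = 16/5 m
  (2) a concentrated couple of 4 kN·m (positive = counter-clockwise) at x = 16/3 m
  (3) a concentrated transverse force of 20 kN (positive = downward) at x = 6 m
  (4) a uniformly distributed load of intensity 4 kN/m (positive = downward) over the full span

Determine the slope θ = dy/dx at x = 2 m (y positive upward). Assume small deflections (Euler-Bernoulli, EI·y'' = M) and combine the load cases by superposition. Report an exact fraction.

Load 1 — applied couple M₀=3 kN·m at a=16/5 m (b=L-a=24/5):
  θ_1 = (R_Ax²/2 - M_Ax)/EI  [x≤a] with R_A=27/50, M_A=9/25 = ((27/50)·2²/2 - (9/25)·2)/10000 = 9/250000 rad
Load 2 — applied couple M₀=4 kN·m at a=16/3 m (b=L-a=8/3):
  θ_2 = (R_Ax²/2 - M_Ax)/EI  [x≤a] with R_A=2/3, M_A=4/3 = ((2/3)·2²/2 - (4/3)·2)/10000 = -1/7500 rad
Load 3 — point force P=20 kN at a=6 m (b=L-a=2):
  θ_3 = -Pb²x(2aL-(3a+b)x)/(2L³EI)  [x≤a] = -20·2²·2·(2·6·8-(3·6+2)·2)/(2·8³·10000) = -7/8000 rad
Load 4 — uniform load w=4 kN/m over full span:
  θ_4 = -wx(L-x)(L-2x)/(12EI) = -4·2·(8-2)·(8-2·2)/(12·10000) = -1/625 rad
Superposition: θ = Σ θ_i = -7717/3000000 rad ≈ -0.002572 rad

θ(2) = -7717/3000000 rad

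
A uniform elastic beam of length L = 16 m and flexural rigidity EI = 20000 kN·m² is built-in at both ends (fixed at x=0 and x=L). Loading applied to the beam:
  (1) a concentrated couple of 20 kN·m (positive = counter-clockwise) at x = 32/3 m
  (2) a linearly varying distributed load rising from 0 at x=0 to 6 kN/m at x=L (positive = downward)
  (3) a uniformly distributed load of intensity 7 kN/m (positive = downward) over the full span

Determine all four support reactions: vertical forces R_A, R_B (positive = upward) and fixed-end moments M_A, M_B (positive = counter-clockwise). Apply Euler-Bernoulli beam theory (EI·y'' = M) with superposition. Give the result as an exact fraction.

R_A = 1081/15 kN, M_A = 1036/5 kN·m, R_B = 1319/15 kN, M_B = -3392/15 kN·m

Load 1 — applied couple M₀=20 kN·m at a=32/3 m (b=L-a=16/3):
  R_A = 6M₀ab/L³ = 6·20·(32/3)·(16/3)/16³ = 5/3 kN
  M_A = M₀b(2a-b)/L² = 20·(16/3)·(2·(32/3)-(16/3))/16² = 20/3 kN·m
  R_B = -6M₀ab/L³ = -6·20·(32/3)·(16/3)/16³ = -5/3 kN
  M_B = M₀a(2b-a)/L² = 20·(32/3)·(2·(16/3)-(32/3))/16² = 0 kN·m
Load 2 — triangular load w₀=6 kN/m (0→w₀ over full span):
  R_A = 3w₀L/20 = 3·6·16/20 = 72/5 kN
  M_A = w₀L²/30 = 6·16²/30 = 256/5 kN·m
  R_B = 7w₀L/20 = 7·6·16/20 = 168/5 kN
  M_B = -w₀L²/20 = -6·16²/20 = -384/5 kN·m
Load 3 — uniform load w=7 kN/m over full span:
  R_A = wL/2 = 7·16/2 = 56 kN
  M_A = wL²/12 = 7·16²/12 = 448/3 kN·m
  R_B = wL/2 = 7·16/2 = 56 kN
  M_B = -wL²/12 = -7·16²/12 = -448/3 kN·m
Superposition: R_A = 1081/15 kN, M_A = 1036/5 kN·m, R_B = 1319/15 kN, M_B = -3392/15 kN·m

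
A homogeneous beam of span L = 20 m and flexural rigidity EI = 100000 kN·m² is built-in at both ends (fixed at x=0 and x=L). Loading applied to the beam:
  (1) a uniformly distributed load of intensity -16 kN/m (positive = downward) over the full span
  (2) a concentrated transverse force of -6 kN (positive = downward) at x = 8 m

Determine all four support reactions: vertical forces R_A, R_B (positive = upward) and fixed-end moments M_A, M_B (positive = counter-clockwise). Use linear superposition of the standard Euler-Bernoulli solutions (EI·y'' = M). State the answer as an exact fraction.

Load 1 — uniform load w=-16 kN/m over full span:
  R_A = wL/2 = (-16)·20/2 = -160 kN
  M_A = wL²/12 = (-16)·20²/12 = -1600/3 kN·m
  R_B = wL/2 = (-16)·20/2 = -160 kN
  M_B = -wL²/12 = -(-16)·20²/12 = 1600/3 kN·m
Load 2 — point force P=-6 kN at a=8 m (b=L-a=12):
  R_A = Pb²(3a+b)/L³ = (-6)·12²·(3·8+12)/20³ = -486/125 kN
  M_A = Pab²/L² = (-6)·8·12²/20² = -432/25 kN·m
  R_B = Pa²(a+3b)/L³ = (-6)·8²·(8+3·12)/20³ = -264/125 kN
  M_B = -Pa²b/L² = -(-6)·8²·12/20² = 288/25 kN·m
Superposition: R_A = -20486/125 kN, M_A = -41296/75 kN·m, R_B = -20264/125 kN, M_B = 40864/75 kN·m

R_A = -20486/125 kN, M_A = -41296/75 kN·m, R_B = -20264/125 kN, M_B = 40864/75 kN·m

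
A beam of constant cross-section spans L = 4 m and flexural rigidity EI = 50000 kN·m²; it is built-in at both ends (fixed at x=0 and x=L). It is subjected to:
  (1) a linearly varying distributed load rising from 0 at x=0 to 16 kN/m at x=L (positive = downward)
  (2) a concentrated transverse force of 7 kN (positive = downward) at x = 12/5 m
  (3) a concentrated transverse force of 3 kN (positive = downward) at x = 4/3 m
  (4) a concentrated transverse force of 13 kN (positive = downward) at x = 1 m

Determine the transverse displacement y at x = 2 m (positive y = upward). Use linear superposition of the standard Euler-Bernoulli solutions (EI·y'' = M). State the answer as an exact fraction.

y(2) = -69737/337500000 m

Load 1 — triangular load w₀=16 kN/m (0→w₀ over full span):
  y_1 = -w₀x²(L-x)²(x+2L)/(120LEI) = -16·2²·(4-2)²·(2+2·4)/(120·4·50000) = -1/9375 m
Load 2 — point force P=7 kN at a=12/5 m (b=L-a=8/5):
  y_2 = -Pb²x²(3aL-(3a+b)x)/(6L³EI)  [x≤a] = -7·(8/5)²·2²·(3·(12/5)·4-(3·(12/5)+(8/5))·2)/(6·4³·50000) = -49/1171875 m
Load 3 — point force P=3 kN at a=4/3 m (b=L-a=8/3):
  y_3 = -Pa²(L-x)²(3bL-(3b+a)(L-x))/(6L³EI)  [x>a] = -3·(4/3)²·(4-2)²·(3·(8/3)·4-(3·(8/3)+(4/3))·(4-2))/(6·4³·50000) = -1/67500 m
Load 4 — point force P=13 kN at a=1 m (b=L-a=3):
  y_4 = -Pa²(L-x)²(3bL-(3b+a)(L-x))/(6L³EI)  [x>a] = -13·1²·(4-2)²·(3·3·4-(3·3+1)·(4-2))/(6·4³·50000) = -13/300000 m
Superposition: y = Σ y_i = -69737/337500000 m ≈ -0.000207 m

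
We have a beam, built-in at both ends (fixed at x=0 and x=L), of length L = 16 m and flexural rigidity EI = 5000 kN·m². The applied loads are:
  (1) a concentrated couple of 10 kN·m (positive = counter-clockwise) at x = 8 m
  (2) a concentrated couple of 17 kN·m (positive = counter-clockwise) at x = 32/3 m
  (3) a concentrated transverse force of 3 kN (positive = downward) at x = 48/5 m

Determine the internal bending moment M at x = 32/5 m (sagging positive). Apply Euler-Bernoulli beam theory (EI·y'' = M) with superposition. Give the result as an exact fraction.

M(32/5) = 11313/1250 kN·m

Load 1 — applied couple M₀=10 kN·m at a=8 m (b=L-a=8):
  M_1 = R_Ax - M_A  [x≤a] with R_A=15/16, M_A=5/2 = (15/16)·(32/5) - (5/2) = 7/2 kN·m
Load 2 — applied couple M₀=17 kN·m at a=32/3 m (b=L-a=16/3):
  M_2 = R_Ax - M_A  [x≤a] with R_A=17/12, M_A=17/3 = (17/12)·(32/5) - (17/3) = 17/5 kN·m
Load 3 — point force P=3 kN at a=48/5 m (b=L-a=32/5):
  M_3 = Pb²(3a+b)x/L³ - Pab²/L²  [x≤a] = 3·(32/5)²·(3·(48/5)+(32/5))·(32/5)/16³ - 3·(48/5)·(32/5)²/16² = 1344/625 kN·m
Superposition: M = Σ M_i = 11313/1250 kN·m ≈ 9.050400 kN·m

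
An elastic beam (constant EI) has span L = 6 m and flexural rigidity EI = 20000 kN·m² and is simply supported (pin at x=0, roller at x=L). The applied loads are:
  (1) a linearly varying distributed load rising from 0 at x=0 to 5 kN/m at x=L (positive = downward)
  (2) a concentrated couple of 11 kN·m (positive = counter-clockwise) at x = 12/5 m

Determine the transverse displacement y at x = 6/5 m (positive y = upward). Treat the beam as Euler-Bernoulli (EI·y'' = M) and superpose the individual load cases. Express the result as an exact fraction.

Load 1 — triangular load w₀=5 kN/m (0→w₀ over full span):
  y_1 = -w₀x(7L⁴-10L²x²+3x⁴)/(360LEI) = -5·(6/5)·(7·6⁴-10·6²·(6/5)²+3·(6/5)⁴)/(360·6·20000) = -2322/1953125 m
Load 2 — applied couple M₀=11 kN·m at a=12/5 m (b=L-a=18/5):
  y_2 = (M₀x³/(6L)+C₁x)/EI  [x≤a] with C₁=M₀(3b²-L²)/(6L)=22/25 = (11·(6/5)³/(6·6)+(22/25)·(6/5))/20000 = 99/1250000 m
Superposition: y = Σ y_i = -34677/31250000 m ≈ -0.001110 m

y(6/5) = -34677/31250000 m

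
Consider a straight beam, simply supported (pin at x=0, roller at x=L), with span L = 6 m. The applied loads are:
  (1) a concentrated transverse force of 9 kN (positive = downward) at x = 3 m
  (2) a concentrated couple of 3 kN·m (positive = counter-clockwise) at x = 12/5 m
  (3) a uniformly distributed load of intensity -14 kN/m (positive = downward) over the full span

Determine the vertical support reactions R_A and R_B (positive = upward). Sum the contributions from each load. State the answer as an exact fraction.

R_A = -37 kN, R_B = -38 kN

Load 1 — point force P=9 kN at a=3 m (b=L-a=3):
  R_A = Pb/L = 9·3/6 = 9/2 kN
  R_B = Pa/L = 9·3/6 = 9/2 kN
Load 2 — applied couple M₀=3 kN·m at a=12/5 m (b=L-a=18/5):
  R_A = M₀/L = 3/6 = 1/2 kN
  R_B = -M₀/L = -3/6 = -1/2 kN
Load 3 — uniform load w=-14 kN/m over full span:
  R_A = wL/2 = (-14)·6/2 = -42 kN
  R_B = wL/2 = (-14)·6/2 = -42 kN
Superposition: R_A = -37 kN, R_B = -38 kN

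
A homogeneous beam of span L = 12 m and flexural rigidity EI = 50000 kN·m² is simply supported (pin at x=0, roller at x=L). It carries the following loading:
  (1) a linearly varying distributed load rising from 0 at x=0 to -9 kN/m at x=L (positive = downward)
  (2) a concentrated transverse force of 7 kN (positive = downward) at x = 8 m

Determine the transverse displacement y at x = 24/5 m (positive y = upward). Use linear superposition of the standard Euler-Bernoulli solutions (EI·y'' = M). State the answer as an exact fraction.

Load 1 — triangular load w₀=-9 kN/m (0→w₀ over full span):
  y_1 = -w₀x(7L⁴-10L²x²+3x⁴)/(360LEI) = -(-9)·(24/5)·(7·12⁴-10·12²·(24/5)²+3·(24/5)⁴)/(360·12·50000) = 1109052/48828125 m
Load 2 — point force P=7 kN at a=8 m (b=L-a=4):
  y_2 = -Pbx(L²-b²-x²)/(6LEI)  [x≤a] = -7·4·(24/5)·(12²-4²-(24/5)²)/(6·12·50000) = -4592/1171875 m
Superposition: y = Σ y_i = 2753156/146484375 m ≈ 0.018795 m

y(24/5) = 2753156/146484375 m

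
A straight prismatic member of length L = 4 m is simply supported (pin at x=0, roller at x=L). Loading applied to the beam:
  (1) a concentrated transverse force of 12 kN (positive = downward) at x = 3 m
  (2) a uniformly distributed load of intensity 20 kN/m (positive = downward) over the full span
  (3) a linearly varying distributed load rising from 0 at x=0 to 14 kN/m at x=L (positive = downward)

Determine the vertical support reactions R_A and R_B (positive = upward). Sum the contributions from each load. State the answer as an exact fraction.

Load 1 — point force P=12 kN at a=3 m (b=L-a=1):
  R_A = Pb/L = 12·1/4 = 3 kN
  R_B = Pa/L = 12·3/4 = 9 kN
Load 2 — uniform load w=20 kN/m over full span:
  R_A = wL/2 = 20·4/2 = 40 kN
  R_B = wL/2 = 20·4/2 = 40 kN
Load 3 — triangular load w₀=14 kN/m (0→w₀ over full span):
  R_A = w₀L/6 = 14·4/6 = 28/3 kN
  R_B = w₀L/3 = 14·4/3 = 56/3 kN
Superposition: R_A = 157/3 kN, R_B = 203/3 kN

R_A = 157/3 kN, R_B = 203/3 kN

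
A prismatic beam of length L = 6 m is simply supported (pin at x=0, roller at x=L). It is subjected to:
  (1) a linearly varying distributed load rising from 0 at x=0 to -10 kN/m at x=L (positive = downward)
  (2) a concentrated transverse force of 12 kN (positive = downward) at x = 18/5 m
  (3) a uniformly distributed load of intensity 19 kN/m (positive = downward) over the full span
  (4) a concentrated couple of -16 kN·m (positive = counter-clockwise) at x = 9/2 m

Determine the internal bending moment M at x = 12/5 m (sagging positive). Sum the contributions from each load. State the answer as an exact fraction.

Load 1 — triangular load w₀=-10 kN/m (0→w₀ over full span):
  M_1 = w₀Lx/6 - w₀x³/(6L) = (-10)·6·(12/5)/6 - (-10)·(12/5)³/(6·6) = -504/25 kN·m
Load 2 — point force P=12 kN at a=18/5 m (b=L-a=12/5):
  M_2 = Pbx/L  [x≤a] = 12·(12/5)·(12/5)/6 = 288/25 kN·m
Load 3 — uniform load w=19 kN/m over full span:
  M_3 = wx(L-x)/2 = 19·(12/5)·(6-(12/5))/2 = 2052/25 kN·m
Load 4 — applied couple M₀=-16 kN·m at a=9/2 m (b=L-a=3/2):
  M_4 = M₀x/L  [x≤a] = (-16)·(12/5)/6 = -32/5 kN·m
Superposition: M = Σ M_i = 1676/25 kN·m ≈ 67.040000 kN·m

M(12/5) = 1676/25 kN·m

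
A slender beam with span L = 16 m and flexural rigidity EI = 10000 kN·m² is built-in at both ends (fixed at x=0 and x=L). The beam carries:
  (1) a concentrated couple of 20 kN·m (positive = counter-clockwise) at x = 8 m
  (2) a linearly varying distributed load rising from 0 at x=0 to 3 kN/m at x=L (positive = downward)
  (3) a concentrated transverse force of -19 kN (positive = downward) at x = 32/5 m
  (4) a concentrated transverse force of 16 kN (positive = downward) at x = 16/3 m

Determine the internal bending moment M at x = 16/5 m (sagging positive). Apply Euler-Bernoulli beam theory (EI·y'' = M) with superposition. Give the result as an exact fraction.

Load 1 — applied couple M₀=20 kN·m at a=8 m (b=L-a=8):
  M_1 = R_Ax - M_A  [x≤a] with R_A=15/8, M_A=5 = (15/8)·(16/5) - 5 = 1 kN·m
Load 2 — triangular load w₀=3 kN/m (0→w₀ over full span):
  M_2 = 3w₀Lx/20 - w₀L²/30 - w₀x³/(6L) = 3·3·16·(16/5)/20 - 3·16²/30 - 3·(16/5)³/(6·16) = -448/125 kN·m
Load 3 — point force P=-19 kN at a=32/5 m (b=L-a=48/5):
  M_3 = Pb²(3a+b)x/L³ - Pab²/L²  [x≤a] = (-19)·(48/5)²·(3·(32/5)+(48/5))·(16/5)/16³ - (-19)·(32/5)·(48/5)²/16² = 2736/625 kN·m
Load 4 — point force P=16 kN at a=16/3 m (b=L-a=32/3):
  M_4 = Pb²(3a+b)x/L³ - Pab²/L²  [x≤a] = 16·(32/3)²·(3·(16/3)+(32/3))·(16/5)/16³ - 16·(16/3)·(32/3)²/16² = 0 kN·m
Superposition: M = Σ M_i = 1121/625 kN·m ≈ 1.793600 kN·m

M(16/5) = 1121/625 kN·m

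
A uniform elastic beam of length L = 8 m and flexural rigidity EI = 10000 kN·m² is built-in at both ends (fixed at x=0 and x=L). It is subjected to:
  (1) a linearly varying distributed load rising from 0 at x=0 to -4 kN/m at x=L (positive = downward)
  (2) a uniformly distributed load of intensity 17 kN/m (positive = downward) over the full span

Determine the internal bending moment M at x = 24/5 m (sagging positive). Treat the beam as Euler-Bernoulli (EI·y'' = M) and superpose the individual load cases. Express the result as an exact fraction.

M(24/5) = 12976/375 kN·m

Load 1 — triangular load w₀=-4 kN/m (0→w₀ over full span):
  M_1 = 3w₀Lx/20 - w₀L²/30 - w₀x³/(6L) = 3·(-4)·8·(24/5)/20 - (-4)·8²/30 - (-4)·(24/5)³/(6·8) = -1984/375 kN·m
Load 2 — uniform load w=17 kN/m over full span:
  M_2 = wLx/2 - wL²/12 - wx²/2 = 17·8·(24/5)/2 - 17·8²/12 - 17·(24/5)²/2 = 2992/75 kN·m
Superposition: M = Σ M_i = 12976/375 kN·m ≈ 34.602667 kN·m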